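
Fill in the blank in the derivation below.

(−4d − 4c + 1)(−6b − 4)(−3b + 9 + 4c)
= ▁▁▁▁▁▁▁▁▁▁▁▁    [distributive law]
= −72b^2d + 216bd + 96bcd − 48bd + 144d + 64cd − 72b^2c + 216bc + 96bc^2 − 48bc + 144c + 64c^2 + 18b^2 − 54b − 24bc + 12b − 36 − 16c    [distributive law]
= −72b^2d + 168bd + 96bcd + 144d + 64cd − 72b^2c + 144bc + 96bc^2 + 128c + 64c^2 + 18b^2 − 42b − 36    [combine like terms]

After distributive law, the bracketed line is:

(24bd + 16d + 24bc + 16c − 6b − 4)(−3b + 9 + 4c)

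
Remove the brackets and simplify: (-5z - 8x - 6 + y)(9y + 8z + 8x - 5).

-37yz - 40z^2 - 104xz - 23z - 64xy - 64x^2 - 8x - 59y + 30 + 9y^2

(-5z - 8x - 6 + y)(9y + 8z + 8x - 5)
= -45yz - 40z^2 - 40xz + 25z - 72xy - 64xz - 64x^2 + 40x - 54y - 48z - 48x + 30 + 9y^2 + 8yz + 8xy - 5y    [distributive law]
= -37yz - 40z^2 - 104xz - 23z - 64xy - 64x^2 - 8x - 59y + 30 + 9y^2    [combine like terms]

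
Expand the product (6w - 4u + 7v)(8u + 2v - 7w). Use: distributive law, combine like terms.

(6w - 4u + 7v)(8u + 2v - 7w)
= 48uw + 12vw - 42w^2 - 32u^2 - 8uv + 28uw + 56uv + 14v^2 - 49vw    [distributive law]
= 76uw - 37vw - 42w^2 - 32u^2 + 48uv + 14v^2    [combine like terms]

76uw - 37vw - 42w^2 - 32u^2 + 48uv + 14v^2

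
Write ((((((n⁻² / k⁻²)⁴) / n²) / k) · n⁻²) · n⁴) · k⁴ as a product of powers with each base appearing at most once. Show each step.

k¹¹·n⁻⁸

((((((n⁻² / k⁻²)⁴) / n²) / k) · n⁻²) · n⁴) · k⁴
= (((((((n⁻²)⁴) / ((k⁻²)⁴)) / n²) / k) · n⁻²) · n⁴) · k⁴    [power of a quotient]
= (((((n⁻⁸ / ((k⁻²)⁴)) / n²) / k) · n⁻²) · n⁴) · k⁴    [power of a power]
= (((((n⁻⁸ / k⁻⁸) / n²) / k) · n⁻²) · n⁴) · k⁴    [power of a power]
= k¹¹·n⁻⁸    [quotient of powers; product of powers]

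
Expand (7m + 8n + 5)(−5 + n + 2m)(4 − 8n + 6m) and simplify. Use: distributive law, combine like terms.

−250m + 82mn − 94m² − 136mn² + 26m²n + 84m³ + 60n + 312n² − 64n³ − 100

(7m + 8n + 5)(−5 + n + 2m)(4 − 8n + 6m)
= (−35m + 7mn + 14m² − 40n + 8n² + 16mn − 25 + 5n + 10m)(4 − 8n + 6m)    [distributive law]
= (−25m + 23mn + 14m² − 35n + 8n² − 25)(4 − 8n + 6m)    [combine like terms]
= −100m + 200mn − 150m² + 92mn − 184mn² + 138m²n + 56m² − 112m²n + 84m³ − 140n + 280n² − 210mn + 32n² − 64n³ + 48mn² − 100 + 200n − 150m    [distributive law]
= −250m + 82mn − 94m² − 136mn² + 26m²n + 84m³ + 60n + 312n² − 64n³ − 100    [combine like terms]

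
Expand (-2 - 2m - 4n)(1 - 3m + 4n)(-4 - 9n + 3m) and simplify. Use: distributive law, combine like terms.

(-2 - 2m - 4n)(1 - 3m + 4n)(-4 - 9n + 3m)
= (-2 + 6m - 8n - 2m + 6m^2 - 8mn - 4n + 12mn - 16n^2)(-4 - 9n + 3m)    [distributive law]
= (-2 + 4m - 12n + 6m^2 + 4mn - 16n^2)(-4 - 9n + 3m)    [combine like terms]
= 8 + 18n - 6m - 16m - 36mn + 12m^2 + 48n + 108n^2 - 36mn - 24m^2 - 54m^2n + 18m^3 - 16mn - 36mn^2 + 12m^2n + 64n^2 + 144n^3 - 48mn^2    [distributive law]
= 8 + 66n - 22m - 88mn - 12m^2 + 172n^2 - 42m^2n + 18m^3 - 84mn^2 + 144n^3    [combine like terms]

8 + 66n - 22m - 88mn - 12m^2 + 172n^2 - 42m^2n + 18m^3 - 84mn^2 + 144n^3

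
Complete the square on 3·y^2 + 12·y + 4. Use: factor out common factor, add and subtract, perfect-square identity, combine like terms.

3·y^2 + 12·y + 4
= 3(y^2 + 4·y) + 4    [factor out 3 from the y-terms]
= 3(y^2 + 4·y + 4 − 4) + 4    [add and subtract 4 inside the bracket]
= 3(y + 2)^2 − 12 + 4    [perfect-square identity]
= 3(y + 2)^2 − 8    [combine constants]

3(y + 2)^2 − 8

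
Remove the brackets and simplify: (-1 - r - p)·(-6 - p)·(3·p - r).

18·p - 6·r + 21·p^2 + 11·p·r - 6·r^2 + 2·p^2·r - p·r^2 + 3·p^3

(-1 - r - p)·(-6 - p)·(3·p - r)
= (6 + p + 6·r + p·r + 6·p + p^2)·(3·p - r)    [distributive law]
= (6 + 7·p + 6·r + p·r + p^2)·(3·p - r)    [combine like terms]
= 18·p - 6·r + 21·p^2 - 7·p·r + 18·p·r - 6·r^2 + 3·p^2·r - p·r^2 + 3·p^3 - p^2·r    [distributive law]
= 18·p - 6·r + 21·p^2 + 11·p·r - 6·r^2 + 2·p^2·r - p·r^2 + 3·p^3    [combine like terms]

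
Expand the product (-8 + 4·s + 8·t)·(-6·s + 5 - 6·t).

68·s - 40 + 88·t - 24·s^2 - 72·s·t - 48·t^2

(-8 + 4·s + 8·t)·(-6·s + 5 - 6·t)
= 48·s - 40 + 48·t - 24·s^2 + 20·s - 24·s·t - 48·s·t + 40·t - 48·t^2    [distributive law]
= 68·s - 40 + 88·t - 24·s^2 - 72·s·t - 48·t^2    [combine like terms]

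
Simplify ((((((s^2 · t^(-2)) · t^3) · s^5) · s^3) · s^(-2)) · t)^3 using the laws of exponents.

s^24t^6

((((((s^2 · t^(-2)) · t^3) · s^5) · s^3) · s^(-2)) · t)^3
= ((((((s^2 · t^(-2)) · t^3) · s^5) · s^3) · s^(-2))^3) · (t^3)    [power of a product]
= ((((((s^2 · t^(-2)) · t^3) · s^5) · s^3)^3) · ((s^(-2))^3)) · (t^3)    [power of a product]
= ((((((s^2 · t^(-2)) · t^3) · s^5)^3) · ((s^3)^3)) · ((s^(-2))^3)) · (t^3)    [power of a product]
= ((((((s^2 · t^(-2)) · t^3)^3) · ((s^5)^3)) · ((s^3)^3)) · ((s^(-2))^3)) · (t^3)    [power of a product]
= ((((((s^2 · t^(-2))^3) · ((t^3)^3)) · ((s^5)^3)) · ((s^3)^3)) · ((s^(-2))^3)) · (t^3)    [power of a product]
= (((((((s^2)^3) · ((t^(-2))^3)) · ((t^3)^3)) · ((s^5)^3)) · ((s^3)^3)) · ((s^(-2))^3)) · (t^3)    [power of a product]
= (((((s^6 · ((t^(-2))^3)) · ((t^3)^3)) · ((s^5)^3)) · ((s^3)^3)) · ((s^(-2))^3)) · (t^3)    [power of a power]
= (((((s^6 · t^(-6)) · ((t^3)^3)) · ((s^5)^3)) · ((s^3)^3)) · ((s^(-2))^3)) · (t^3)    [power of a power]
= (((((s^6 · t^(-6)) · t^9) · ((s^5)^3)) · ((s^3)^3)) · ((s^(-2))^3)) · (t^3)    [power of a power]
= (((((s^6 · t^(-6)) · t^9) · s^15) · ((s^3)^3)) · ((s^(-2))^3)) · (t^3)    [power of a power]
= (((((s^6 · t^(-6)) · t^9) · s^15) · s^9) · ((s^(-2))^3)) · (t^3)    [power of a power]
= (((((s^6 · t^(-6)) · t^9) · s^15) · s^9) · s^(-6)) · (t^3)    [power of a power]
= s^24t^6    [product of powers]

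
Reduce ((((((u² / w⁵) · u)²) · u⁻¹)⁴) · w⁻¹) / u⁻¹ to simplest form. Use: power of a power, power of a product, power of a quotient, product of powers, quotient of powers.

((((((u² / w⁵) · u)²) · u⁻¹)⁴) · w⁻¹) / u⁻¹
= ((((((u² / w⁵) · u)²)⁴) · ((u⁻¹)⁴)) · w⁻¹) / u⁻¹    [power of a product]
= (((((u² / w⁵) · u)⁸) · ((u⁻¹)⁴)) · w⁻¹) / u⁻¹    [power of a power]
= (((((u² / w⁵)⁸) · (u⁸)) · ((u⁻¹)⁴)) · w⁻¹) / u⁻¹    [power of a product]
= ((((((u²)⁸) / ((w⁵)⁸)) · (u⁸)) · ((u⁻¹)⁴)) · w⁻¹) / u⁻¹    [power of a quotient]
= ((((u¹⁶ / ((w⁵)⁸)) · (u⁸)) · ((u⁻¹)⁴)) · w⁻¹) / u⁻¹    [power of a power]
= ((((u¹⁶ / w⁴⁰) · (u⁸)) · ((u⁻¹)⁴)) · w⁻¹) / u⁻¹    [power of a power]
= ((((u¹⁶ / w⁴⁰) · u⁸) · u⁻⁴) · w⁻¹) / u⁻¹    [power of a power]
= u²¹·w⁻⁴¹    [quotient of powers; product of powers]

u²¹·w⁻⁴¹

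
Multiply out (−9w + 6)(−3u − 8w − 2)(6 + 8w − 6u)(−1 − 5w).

−18uw − 774uw^2 + 1080uw^3 − 378u^2w + 810u^2w^2 + 1188w^2 − 1536w^3 − 2880w^4 + 636w + 36u − 108u^2 + 72

(−9w + 6)(−3u − 8w − 2)(6 + 8w − 6u)(−1 − 5w)
= (27uw + 72w^2 + 18w − 18u − 48w − 12)(6 + 8w − 6u)(−1 − 5w)    [distributive law]
= (27uw + 72w^2 − 30w − 18u − 12)(6 + 8w − 6u)(−1 − 5w)    [combine like terms]
= (162uw + 216uw^2 − 162u^2w + 432w^2 + 576w^3 − 432uw^2 − 180w − 240w^2 + 180uw − 108u − 144uw + 108u^2 − 72 − 96w + 72u)(−1 − 5w)    [distributive law]
= (198uw − 216uw^2 − 162u^2w + 192w^2 + 576w^3 − 276w − 36u + 108u^2 − 72)(−1 − 5w)    [combine like terms]
= −198uw − 990uw^2 + 216uw^2 + 1080uw^3 + 162u^2w + 810u^2w^2 − 192w^2 − 960w^3 − 576w^3 − 2880w^4 + 276w + 1380w^2 + 36u + 180uw − 108u^2 − 540u^2w + 72 + 360w    [distributive law]
= −18uw − 774uw^2 + 1080uw^3 − 378u^2w + 810u^2w^2 + 1188w^2 − 1536w^3 − 2880w^4 + 636w + 36u − 108u^2 + 72    [combine like terms]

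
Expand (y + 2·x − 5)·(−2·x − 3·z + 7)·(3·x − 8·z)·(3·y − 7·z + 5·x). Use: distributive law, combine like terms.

−18·x^2·y^2 + 119·x^2·y·z − 66·x^3·y + 21·x·y^2·z + 215·x·y·z^2 + 72·y^2·z^2 − 168·y·z^3 + 63·x·y^2 − 868·x·y·z + 321·x^2·y − 168·y^2·z + 32·y·z^2 + 154·x^3·z − 60·x^4 + 142·x^2·z^2 − 336·x·z^3 − 1239·x^2·z + 360·x^3 + 429·x·z^2 + 840·z^3 − 315·x·y + 2135·x·z − 525·x^2 + 840·y·z − 1960·z^2

(y + 2·x − 5)·(−2·x − 3·z + 7)·(3·x − 8·z)·(3·y − 7·z + 5·x)
= (−2·x·y − 3·y·z + 7·y − 4·x^2 − 6·x·z + 14·x + 10·x + 15·z − 35)·(3·x − 8·z)·(3·y − 7·z + 5·x)    [distributive law]
= (−2·x·y − 3·y·z + 7·y − 4·x^2 − 6·x·z + 24·x + 15·z − 35)·(3·x − 8·z)·(3·y − 7·z + 5·x)    [combine like terms]
= (−6·x^2·y + 16·x·y·z − 9·x·y·z + 24·y·z^2 + 21·x·y − 56·y·z − 12·x^3 + 32·x^2·z − 18·x^2·z + 48·x·z^2 + 72·x^2 − 192·x·z + 45·x·z − 120·z^2 − 105·x + 280·z)·(3·y − 7·z + 5·x)    [distributive law]
= (−6·x^2·y + 7·x·y·z + 24·y·z^2 + 21·x·y − 56·y·z − 12·x^3 + 14·x^2·z + 48·x·z^2 + 72·x^2 − 147·x·z − 120·z^2 − 105·x + 280·z)·(3·y − 7·z + 5·x)    [combine like terms]
= −18·x^2·y^2 + 42·x^2·y·z − 30·x^3·y + 21·x·y^2·z − 49·x·y·z^2 + 35·x^2·y·z + 72·y^2·z^2 − 168·y·z^3 + 120·x·y·z^2 + 63·x·y^2 − 147·x·y·z + 105·x^2·y − 168·y^2·z + 392·y·z^2 − 280·x·y·z − 36·x^3·y + 84·x^3·z − 60·x^4 + 42·x^2·y·z − 98·x^2·z^2 + 70·x^3·z + 144·x·y·z^2 − 336·x·z^3 + 240·x^2·z^2 + 216·x^2·y − 504·x^2·z + 360·x^3 − 441·x·y·z + 1029·x·z^2 − 735·x^2·z − 360·y·z^2 + 840·z^3 − 600·x·z^2 − 315·x·y + 735·x·z − 525·x^2 + 840·y·z − 1960·z^2 + 1400·x·z    [distributive law]
= −18·x^2·y^2 + 119·x^2·y·z − 66·x^3·y + 21·x·y^2·z + 215·x·y·z^2 + 72·y^2·z^2 − 168·y·z^3 + 63·x·y^2 − 868·x·y·z + 321·x^2·y − 168·y^2·z + 32·y·z^2 + 154·x^3·z − 60·x^4 + 142·x^2·z^2 − 336·x·z^3 − 1239·x^2·z + 360·x^3 + 429·x·z^2 + 840·z^3 − 315·x·y + 2135·x·z − 525·x^2 + 840·y·z − 1960·z^2    [combine like terms]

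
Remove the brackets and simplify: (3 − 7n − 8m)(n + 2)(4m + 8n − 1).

−164mn − 81n^2 + 59n + 40m − 6 − 92mn^2 − 56n^3 − 32m^2n − 64m^2

(3 − 7n − 8m)(n + 2)(4m + 8n − 1)
= (3n + 6 − 7n^2 − 14n − 8mn − 16m)(4m + 8n − 1)    [distributive law]
= (−11n + 6 − 7n^2 − 8mn − 16m)(4m + 8n − 1)    [combine like terms]
= −44mn − 88n^2 + 11n + 24m + 48n − 6 − 28mn^2 − 56n^3 + 7n^2 − 32m^2n − 64mn^2 + 8mn − 64m^2 − 128mn + 16m    [distributive law]
= −164mn − 81n^2 + 59n + 40m − 6 − 92mn^2 − 56n^3 − 32m^2n − 64m^2    [combine like terms]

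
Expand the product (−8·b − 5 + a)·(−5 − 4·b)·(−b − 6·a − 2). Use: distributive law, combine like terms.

(−8·b − 5 + a)·(−5 − 4·b)·(−b − 6·a − 2)
= (40·b + 32·b^2 + 25 + 20·b − 5·a − 4·a·b)·(−b − 6·a − 2)    [distributive law]
= (60·b + 32·b^2 + 25 − 5·a − 4·a·b)·(−b − 6·a − 2)    [combine like terms]
= −60·b^2 − 360·a·b − 120·b − 32·b^3 − 192·a·b^2 − 64·b^2 − 25·b − 150·a − 50 + 5·a·b + 30·a^2 + 10·a + 4·a·b^2 + 24·a^2·b + 8·a·b    [distributive law]
= −124·b^2 − 347·a·b − 145·b − 32·b^3 − 188·a·b^2 − 140·a − 50 + 30·a^2 + 24·a^2·b    [combine like terms]

−124·b^2 − 347·a·b − 145·b − 32·b^3 − 188·a·b^2 − 140·a − 50 + 30·a^2 + 24·a^2·b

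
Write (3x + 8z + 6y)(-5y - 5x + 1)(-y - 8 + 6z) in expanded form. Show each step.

45xy^2 + 357xy - 230xyz + 15x^2y + 120x^2 - 90x^2z - 24x + 338xz - 140y^2z + 348yz - 240yz^2 - 240xz^2 - 64z + 48z^2 + 30y^3 + 234y^2 - 48y

(3x + 8z + 6y)(-5y - 5x + 1)(-y - 8 + 6z)
= (-15xy - 15x^2 + 3x - 40yz - 40xz + 8z - 30y^2 - 30xy + 6y)(-y - 8 + 6z)    [distributive law]
= (-45xy - 15x^2 + 3x - 40yz - 40xz + 8z - 30y^2 + 6y)(-y - 8 + 6z)    [combine like terms]
= 45xy^2 + 360xy - 270xyz + 15x^2y + 120x^2 - 90x^2z - 3xy - 24x + 18xz + 40y^2z + 320yz - 240yz^2 + 40xyz + 320xz - 240xz^2 - 8yz - 64z + 48z^2 + 30y^3 + 240y^2 - 180y^2z - 6y^2 - 48y + 36yz    [distributive law]
= 45xy^2 + 357xy - 230xyz + 15x^2y + 120x^2 - 90x^2z - 24x + 338xz - 140y^2z + 348yz - 240yz^2 - 240xz^2 - 64z + 48z^2 + 30y^3 + 234y^2 - 48y    [combine like terms]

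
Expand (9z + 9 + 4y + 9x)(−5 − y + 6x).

−45z − 9yz + 54xz − 45 − 29y + 9x − 4y^2 + 15xy + 54x^2

(9z + 9 + 4y + 9x)(−5 − y + 6x)
= −45z − 9yz + 54xz − 45 − 9y + 54x − 20y − 4y^2 + 24xy − 45x − 9xy + 54x^2    [distributive law]
= −45z − 9yz + 54xz − 45 − 29y + 9x − 4y^2 + 15xy + 54x^2    [combine like terms]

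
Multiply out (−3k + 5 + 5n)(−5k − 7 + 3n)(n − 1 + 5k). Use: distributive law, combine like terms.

(−3k + 5 + 5n)(−5k − 7 + 3n)(n − 1 + 5k)
= (15k² + 21k − 9kn − 25k − 35 + 15n − 25kn − 35n + 15n²)(n − 1 + 5k)    [distributive law]
= (15k² − 4k − 34kn − 35 − 20n + 15n²)(n − 1 + 5k)    [combine like terms]
= 15k²n − 15k² + 75k³ − 4kn + 4k − 20k² − 34kn² + 34kn − 170k²n − 35n + 35 − 175k − 20n² + 20n − 100kn + 15n³ − 15n² + 75kn²    [distributive law]
= −155k²n − 35k² + 75k³ − 70kn − 171k + 41kn² − 15n + 35 − 35n² + 15n³    [combine like terms]

−155k²n − 35k² + 75k³ − 70kn − 171k + 41kn² − 15n + 35 − 35n² + 15n³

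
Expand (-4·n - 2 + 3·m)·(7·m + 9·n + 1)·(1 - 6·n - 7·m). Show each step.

(-4·n - 2 + 3·m)·(7·m + 9·n + 1)·(1 - 6·n - 7·m)
= (-28·m·n - 36·n^2 - 4·n - 14·m - 18·n - 2 + 21·m^2 + 27·m·n + 3·m)·(1 - 6·n - 7·m)    [distributive law]
= (-m·n - 36·n^2 - 22·n - 11·m - 2 + 21·m^2)·(1 - 6·n - 7·m)    [combine like terms]
= -m·n + 6·m·n^2 + 7·m^2·n - 36·n^2 + 216·n^3 + 252·m·n^2 - 22·n + 132·n^2 + 154·m·n - 11·m + 66·m·n + 77·m^2 - 2 + 12·n + 14·m + 21·m^2 - 126·m^2·n - 147·m^3    [distributive law]
= 219·m·n + 258·m·n^2 - 119·m^2·n + 96·n^2 + 216·n^3 - 10·n + 3·m + 98·m^2 - 2 - 147·m^3    [combine like terms]

219·m·n + 258·m·n^2 - 119·m^2·n + 96·n^2 + 216·n^3 - 10·n + 3·m + 98·m^2 - 2 - 147·m^3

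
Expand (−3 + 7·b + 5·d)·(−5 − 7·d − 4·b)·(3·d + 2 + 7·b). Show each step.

37·d + 30 + 59·b − 82·d² − 235·b·d − 217·b² − 452·b·d² − 567·b²·d − 196·b³ − 105·d³

(−3 + 7·b + 5·d)·(−5 − 7·d − 4·b)·(3·d + 2 + 7·b)
= (15 + 21·d + 12·b − 35·b − 49·b·d − 28·b² − 25·d − 35·d² − 20·b·d)·(3·d + 2 + 7·b)    [distributive law]
= (15 − 4·d − 23·b − 69·b·d − 28·b² − 35·d²)·(3·d + 2 + 7·b)    [combine like terms]
= 45·d + 30 + 105·b − 12·d² − 8·d − 28·b·d − 69·b·d − 46·b − 161·b² − 207·b·d² − 138·b·d − 483·b²·d − 84·b²·d − 56·b² − 196·b³ − 105·d³ − 70·d² − 245·b·d²    [distributive law]
= 37·d + 30 + 59·b − 82·d² − 235·b·d − 217·b² − 452·b·d² − 567·b²·d − 196·b³ − 105·d³    [combine like terms]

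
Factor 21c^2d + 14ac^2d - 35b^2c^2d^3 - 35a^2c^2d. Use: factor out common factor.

21c^2d + 14ac^2d - 35b^2c^2d^3 - 35a^2c^2d
= 7(3c^2d + 2ac^2d - 5b^2c^2d^3 - 5a^2c^2d)    [factor out 7]
= 7c^2d(3 + 2a - 5b^2d^2 - 5a^2)    [factor out c^2d]

7c^2d(3 + 2a - 5b^2d^2 - 5a^2)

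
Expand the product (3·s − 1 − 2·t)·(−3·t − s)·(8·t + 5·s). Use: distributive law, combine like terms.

(3·s − 1 − 2·t)·(−3·t − s)·(8·t + 5·s)
= (−9·s·t − 3·s^2 + 3·t + s + 6·t^2 + 2·s·t)·(8·t + 5·s)    [distributive law]
= (−7·s·t − 3·s^2 + 3·t + s + 6·t^2)·(8·t + 5·s)    [combine like terms]
= −56·s·t^2 − 35·s^2·t − 24·s^2·t − 15·s^3 + 24·t^2 + 15·s·t + 8·s·t + 5·s^2 + 48·t^3 + 30·s·t^2    [distributive law]
= −26·s·t^2 − 59·s^2·t − 15·s^3 + 24·t^2 + 23·s·t + 5·s^2 + 48·t^3    [combine like terms]

−26·s·t^2 − 59·s^2·t − 15·s^3 + 24·t^2 + 23·s·t + 5·s^2 + 48·t^3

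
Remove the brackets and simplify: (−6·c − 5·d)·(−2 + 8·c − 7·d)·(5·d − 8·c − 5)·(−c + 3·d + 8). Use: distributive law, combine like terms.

(−6·c − 5·d)·(−2 + 8·c − 7·d)·(5·d − 8·c − 5)·(−c + 3·d + 8)
= (12·c − 48·c^2 + 42·c·d + 10·d − 40·c·d + 35·d^2)·(5·d − 8·c − 5)·(−c + 3·d + 8)    [distributive law]
= (12·c − 48·c^2 + 2·c·d + 10·d + 35·d^2)·(5·d − 8·c − 5)·(−c + 3·d + 8)    [combine like terms]
= (60·c·d − 96·c^2 − 60·c − 240·c^2·d + 384·c^3 + 240·c^2 + 10·c·d^2 − 16·c^2·d − 10·c·d + 50·d^2 − 80·c·d − 50·d + 175·d^3 − 280·c·d^2 − 175·d^2)·(−c + 3·d + 8)    [distributive law]
= (−30·c·d + 144·c^2 − 60·c − 256·c^2·d + 384·c^3 − 270·c·d^2 − 125·d^2 − 50·d + 175·d^3)·(−c + 3·d + 8)    [combine like terms]
= 30·c^2·d − 90·c·d^2 − 240·c·d − 144·c^3 + 432·c^2·d + 1152·c^2 + 60·c^2 − 180·c·d − 480·c + 256·c^3·d − 768·c^2·d^2 − 2048·c^2·d − 384·c^4 + 1152·c^3·d + 3072·c^3 + 270·c^2·d^2 − 810·c·d^3 − 2160·c·d^2 + 125·c·d^2 − 375·d^3 − 1000·d^2 + 50·c·d − 150·d^2 − 400·d − 175·c·d^3 + 525·d^4 + 1400·d^3    [distributive law]
= −1586·c^2·d − 2125·c·d^2 − 370·c·d + 2928·c^3 + 1212·c^2 − 480·c + 1408·c^3·d − 498·c^2·d^2 − 384·c^4 − 985·c·d^3 + 1025·d^3 − 1150·d^2 − 400·d + 525·d^4    [combine like terms]

−1586·c^2·d − 2125·c·d^2 − 370·c·d + 2928·c^3 + 1212·c^2 − 480·c + 1408·c^3·d − 498·c^2·d^2 − 384·c^4 − 985·c·d^3 + 1025·d^3 − 1150·d^2 − 400·d + 525·d^4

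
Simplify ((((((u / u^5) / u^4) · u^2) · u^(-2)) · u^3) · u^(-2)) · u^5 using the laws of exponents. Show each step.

((((((u / u^5) / u^4) · u^2) · u^(-2)) · u^3) · u^(-2)) · u^5
= (((((u^(-4) / u^4) · u^2) · u^(-2)) · u^3) · u^(-2)) · u^5    [quotient of powers]
= ((((u^(-8) · u^2) · u^(-2)) · u^3) · u^(-2)) · u^5    [quotient of powers]
= (((u^(-6) · u^(-2)) · u^3) · u^(-2)) · u^5    [product of powers]
= ((u^(-8) · u^3) · u^(-2)) · u^5    [product of powers]
= (u^(-5) · u^(-2)) · u^5    [product of powers]
= u^(-7) · u^5    [product of powers]
= u^(-2)    [product of powers]

u^(-2)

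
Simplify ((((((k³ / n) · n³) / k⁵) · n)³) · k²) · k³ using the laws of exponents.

k⁻¹n⁹

((((((k³ / n) · n³) / k⁵) · n)³) · k²) · k³
= ((((((k³ / n) · n³) / k⁵)³) · (n³)) · k²) · k³    [power of a product]
= ((((((k³ / n) · n³)³) / ((k⁵)³)) · (n³)) · k²) · k³    [power of a quotient]
= ((((((k³ / n)³) · ((n³)³)) / ((k⁵)³)) · (n³)) · k²) · k³    [power of a product]
= (((((((k³)³) / (n³)) · ((n³)³)) / ((k⁵)³)) · (n³)) · k²) · k³    [power of a quotient]
= (((((k⁹ / (n³)) · ((n³)³)) / ((k⁵)³)) · (n³)) · k²) · k³    [power of a power]
= (((((k⁹ / n³) · n⁹) / ((k⁵)³)) · (n³)) · k²) · k³    [power of a power]
= (((((k⁹ / n³) · n⁹) / k¹⁵) · (n³)) · k²) · k³    [power of a power]
= k⁻¹n⁹    [quotient of powers; product of powers]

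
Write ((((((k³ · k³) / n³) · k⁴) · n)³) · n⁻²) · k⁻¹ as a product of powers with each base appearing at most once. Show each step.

((((((k³ · k³) / n³) · k⁴) · n)³) · n⁻²) · k⁻¹
= ((((((k³ · k³) / n³) · k⁴)³) · (n³)) · n⁻²) · k⁻¹    [power of a product]
= ((((((k³ · k³) / n³)³) · ((k⁴)³)) · (n³)) · n⁻²) · k⁻¹    [power of a product]
= ((((((k³ · k³)³) / ((n³)³)) · ((k⁴)³)) · (n³)) · n⁻²) · k⁻¹    [power of a quotient]
= (((((((k³)³) · ((k³)³)) / ((n³)³)) · ((k⁴)³)) · (n³)) · n⁻²) · k⁻¹    [power of a product]
= (((((k⁹ · ((k³)³)) / ((n³)³)) · ((k⁴)³)) · (n³)) · n⁻²) · k⁻¹    [power of a power]
= (((((k⁹ · k⁹) / ((n³)³)) · ((k⁴)³)) · (n³)) · n⁻²) · k⁻¹    [power of a power]
= ((((k¹⁸ / ((n³)³)) · ((k⁴)³)) · (n³)) · n⁻²) · k⁻¹    [product of powers]
= ((((k¹⁸ / n⁹) · ((k⁴)³)) · (n³)) · n⁻²) · k⁻¹    [power of a power]
= ((((k¹⁸ / n⁹) · k¹²) · (n³)) · n⁻²) · k⁻¹    [power of a power]
= k²⁹·n⁻⁸    [quotient of powers; product of powers]

k²⁹·n⁻⁸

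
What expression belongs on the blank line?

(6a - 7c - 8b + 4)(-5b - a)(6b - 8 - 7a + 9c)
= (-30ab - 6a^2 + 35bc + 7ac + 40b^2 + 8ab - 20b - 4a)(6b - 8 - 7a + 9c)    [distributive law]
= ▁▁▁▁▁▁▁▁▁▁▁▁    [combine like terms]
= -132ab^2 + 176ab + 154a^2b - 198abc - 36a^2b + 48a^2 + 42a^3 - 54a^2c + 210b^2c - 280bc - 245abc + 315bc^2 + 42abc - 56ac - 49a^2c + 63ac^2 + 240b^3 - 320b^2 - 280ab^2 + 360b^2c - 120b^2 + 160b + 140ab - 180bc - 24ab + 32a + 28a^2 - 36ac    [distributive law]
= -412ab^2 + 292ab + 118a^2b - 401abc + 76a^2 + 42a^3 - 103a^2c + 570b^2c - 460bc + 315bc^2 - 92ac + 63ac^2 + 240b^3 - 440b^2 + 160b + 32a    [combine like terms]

By combine like terms:

(-22ab - 6a^2 + 35bc + 7ac + 40b^2 - 20b - 4a)(6b - 8 - 7a + 9c)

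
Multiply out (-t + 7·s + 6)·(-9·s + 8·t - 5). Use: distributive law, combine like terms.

(-t + 7·s + 6)·(-9·s + 8·t - 5)
= 9·s·t - 8·t² + 5·t - 63·s² + 56·s·t - 35·s - 54·s + 48·t - 30    [distributive law]
= 65·s·t - 8·t² + 53·t - 63·s² - 89·s - 30    [combine like terms]

65·s·t - 8·t² + 53·t - 63·s² - 89·s - 30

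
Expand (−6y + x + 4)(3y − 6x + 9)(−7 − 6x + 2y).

(−6y + x + 4)(3y − 6x + 9)(−7 − 6x + 2y)
= (−18y^2 + 36xy − 54y + 3xy − 6x^2 + 9x + 12y − 24x + 36)(−7 − 6x + 2y)    [distributive law]
= (−18y^2 + 39xy − 42y − 6x^2 − 15x + 36)(−7 − 6x + 2y)    [combine like terms]
= 126y^2 + 108xy^2 − 36y^3 − 273xy − 234x^2y + 78xy^2 + 294y + 252xy − 84y^2 + 42x^2 + 36x^3 − 12x^2y + 105x + 90x^2 − 30xy − 252 − 216x + 72y    [distributive law]
= 42y^2 + 186xy^2 − 36y^3 − 51xy − 246x^2y + 366y + 132x^2 + 36x^3 − 111x − 252    [combine like terms]

42y^2 + 186xy^2 − 36y^3 − 51xy − 246x^2y + 366y + 132x^2 + 36x^3 − 111x − 252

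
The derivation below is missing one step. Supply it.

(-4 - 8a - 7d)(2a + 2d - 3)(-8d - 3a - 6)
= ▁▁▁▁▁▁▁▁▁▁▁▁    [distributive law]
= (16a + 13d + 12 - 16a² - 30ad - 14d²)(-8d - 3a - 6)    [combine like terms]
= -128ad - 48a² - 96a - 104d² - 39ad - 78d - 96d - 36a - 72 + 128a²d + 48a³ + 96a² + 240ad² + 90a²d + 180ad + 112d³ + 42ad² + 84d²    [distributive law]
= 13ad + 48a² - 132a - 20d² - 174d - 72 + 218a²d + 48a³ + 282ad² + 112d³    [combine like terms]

By distributive law:

(-8a - 8d + 12 - 16a² - 16ad + 24a - 14ad - 14d² + 21d)(-8d - 3a - 6)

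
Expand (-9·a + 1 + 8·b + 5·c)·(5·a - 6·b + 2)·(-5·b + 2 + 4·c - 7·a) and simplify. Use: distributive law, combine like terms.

-433·a^2·b + a^2 - 355·a^2·c + 315·a^3 - 134·a·b^2 + 183·a·b + 461·a·b·c - 40·a - 72·a·c - 146·b^2 + 10·b - 70·b·c + 4 + 28·c + 240·b^3 - 42·b^2·c + 100·a·c^2 - 120·b·c^2 + 40·c^2

(-9·a + 1 + 8·b + 5·c)·(5·a - 6·b + 2)·(-5·b + 2 + 4·c - 7·a)
= (-45·a^2 + 54·a·b - 18·a + 5·a - 6·b + 2 + 40·a·b - 48·b^2 + 16·b + 25·a·c - 30·b·c + 10·c)·(-5·b + 2 + 4·c - 7·a)    [distributive law]
= (-45·a^2 + 94·a·b - 13·a + 10·b + 2 - 48·b^2 + 25·a·c - 30·b·c + 10·c)·(-5·b + 2 + 4·c - 7·a)    [combine like terms]
= 225·a^2·b - 90·a^2 - 180·a^2·c + 315·a^3 - 470·a·b^2 + 188·a·b + 376·a·b·c - 658·a^2·b + 65·a·b - 26·a - 52·a·c + 91·a^2 - 50·b^2 + 20·b + 40·b·c - 70·a·b - 10·b + 4 + 8·c - 14·a + 240·b^3 - 96·b^2 - 192·b^2·c + 336·a·b^2 - 125·a·b·c + 50·a·c + 100·a·c^2 - 175·a^2·c + 150·b^2·c - 60·b·c - 120·b·c^2 + 210·a·b·c - 50·b·c + 20·c + 40·c^2 - 70·a·c    [distributive law]
= -433·a^2·b + a^2 - 355·a^2·c + 315·a^3 - 134·a·b^2 + 183·a·b + 461·a·b·c - 40·a - 72·a·c - 146·b^2 + 10·b - 70·b·c + 4 + 28·c + 240·b^3 - 42·b^2·c + 100·a·c^2 - 120·b·c^2 + 40·c^2    [combine like terms]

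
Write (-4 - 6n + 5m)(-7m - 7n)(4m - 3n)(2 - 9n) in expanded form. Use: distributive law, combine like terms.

(-4 - 6n + 5m)(-7m - 7n)(4m - 3n)(2 - 9n)
= (28m + 28n + 42mn + 42n^2 - 35m^2 - 35mn)(4m - 3n)(2 - 9n)    [distributive law]
= (28m + 28n + 7mn + 42n^2 - 35m^2)(4m - 3n)(2 - 9n)    [combine like terms]
= (112m^2 - 84mn + 112mn - 84n^2 + 28m^2n - 21mn^2 + 168mn^2 - 126n^3 - 140m^3 + 105m^2n)(2 - 9n)    [distributive law]
= (112m^2 + 28mn - 84n^2 + 133m^2n + 147mn^2 - 126n^3 - 140m^3)(2 - 9n)    [combine like terms]
= 224m^2 - 1008m^2n + 56mn - 252mn^2 - 168n^2 + 756n^3 + 266m^2n - 1197m^2n^2 + 294mn^2 - 1323mn^3 - 252n^3 + 1134n^4 - 280m^3 + 1260m^3n    [distributive law]
= 224m^2 - 742m^2n + 56mn + 42mn^2 - 168n^2 + 504n^3 - 1197m^2n^2 - 1323mn^3 + 1134n^4 - 280m^3 + 1260m^3n    [combine like terms]

224m^2 - 742m^2n + 56mn + 42mn^2 - 168n^2 + 504n^3 - 1197m^2n^2 - 1323mn^3 + 1134n^4 - 280m^3 + 1260m^3n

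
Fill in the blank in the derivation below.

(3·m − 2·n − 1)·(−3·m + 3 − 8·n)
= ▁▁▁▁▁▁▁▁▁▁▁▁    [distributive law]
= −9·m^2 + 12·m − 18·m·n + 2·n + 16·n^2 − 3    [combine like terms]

Applying distributive law to the line above:

−9·m^2 + 9·m − 24·m·n + 6·m·n − 6·n + 16·n^2 + 3·m − 3 + 8·n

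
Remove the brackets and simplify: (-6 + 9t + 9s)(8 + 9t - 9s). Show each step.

(-6 + 9t + 9s)(8 + 9t - 9s)
= -48 - 54t + 54s + 72t + 81t^2 - 81st + 72s + 81st - 81s^2    [distributive law]
= -48 + 18t + 126s + 81t^2 - 81s^2    [combine like terms]

-48 + 18t + 126s + 81t^2 - 81s^2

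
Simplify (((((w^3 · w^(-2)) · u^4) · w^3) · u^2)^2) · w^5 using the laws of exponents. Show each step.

u^12w^13

(((((w^3 · w^(-2)) · u^4) · w^3) · u^2)^2) · w^5
= (((((w^3 · w^(-2)) · u^4) · w^3)^2) · ((u^2)^2)) · w^5    [power of a product]
= (((((w^3 · w^(-2)) · u^4)^2) · ((w^3)^2)) · ((u^2)^2)) · w^5    [power of a product]
= (((((w^3 · w^(-2))^2) · ((u^4)^2)) · ((w^3)^2)) · ((u^2)^2)) · w^5    [power of a product]
= ((((((w^3)^2) · ((w^(-2))^2)) · ((u^4)^2)) · ((w^3)^2)) · ((u^2)^2)) · w^5    [power of a product]
= ((((w^6 · ((w^(-2))^2)) · ((u^4)^2)) · ((w^3)^2)) · ((u^2)^2)) · w^5    [power of a power]
= ((((w^6 · w^(-4)) · ((u^4)^2)) · ((w^3)^2)) · ((u^2)^2)) · w^5    [power of a power]
= (((w^2 · ((u^4)^2)) · ((w^3)^2)) · ((u^2)^2)) · w^5    [product of powers]
= (((w^2 · u^8) · ((w^3)^2)) · ((u^2)^2)) · w^5    [power of a power]
= (((w^2 · u^8) · w^6) · ((u^2)^2)) · w^5    [power of a power]
= (((w^2 · u^8) · w^6) · u^4) · w^5    [power of a power]
= u^12w^13    [product of powers]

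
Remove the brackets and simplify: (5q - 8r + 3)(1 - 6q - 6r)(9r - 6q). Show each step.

39qr + 78q^2 - 378q^2r + 180q^3 - 126qr^2 - 234r^2 + 432r^3 + 27r - 18q

(5q - 8r + 3)(1 - 6q - 6r)(9r - 6q)
= (5q - 30q^2 - 30qr - 8r + 48qr + 48r^2 + 3 - 18q - 18r)(9r - 6q)    [distributive law]
= (-13q - 30q^2 + 18qr - 26r + 48r^2 + 3)(9r - 6q)    [combine like terms]
= -117qr + 78q^2 - 270q^2r + 180q^3 + 162qr^2 - 108q^2r - 234r^2 + 156qr + 432r^3 - 288qr^2 + 27r - 18q    [distributive law]
= 39qr + 78q^2 - 378q^2r + 180q^3 - 126qr^2 - 234r^2 + 432r^3 + 27r - 18q    [combine like terms]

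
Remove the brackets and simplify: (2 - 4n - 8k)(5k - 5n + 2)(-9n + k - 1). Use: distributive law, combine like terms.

(2 - 4n - 8k)(5k - 5n + 2)(-9n + k - 1)
= (10k - 10n + 4 - 20kn + 20n^2 - 8n - 40k^2 + 40kn - 16k)(-9n + k - 1)    [distributive law]
= (-6k - 18n + 4 + 20kn + 20n^2 - 40k^2)(-9n + k - 1)    [combine like terms]
= 54kn - 6k^2 + 6k + 162n^2 - 18kn + 18n - 36n + 4k - 4 - 180kn^2 + 20k^2n - 20kn - 180n^3 + 20kn^2 - 20n^2 + 360k^2n - 40k^3 + 40k^2    [distributive law]
= 16kn + 34k^2 + 10k + 142n^2 - 18n - 4 - 160kn^2 + 380k^2n - 180n^3 - 40k^3    [combine like terms]

16kn + 34k^2 + 10k + 142n^2 - 18n - 4 - 160kn^2 + 380k^2n - 180n^3 - 40k^3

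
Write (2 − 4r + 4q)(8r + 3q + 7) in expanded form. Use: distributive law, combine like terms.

(2 − 4r + 4q)(8r + 3q + 7)
= 16r + 6q + 14 − 32r^2 − 12qr − 28r + 32qr + 12q^2 + 28q    [distributive law]
= −12r + 34q + 14 − 32r^2 + 20qr + 12q^2    [combine like terms]

−12r + 34q + 14 − 32r^2 + 20qr + 12q^2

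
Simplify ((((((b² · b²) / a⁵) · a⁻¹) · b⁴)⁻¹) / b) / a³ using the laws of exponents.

((((((b² · b²) / a⁵) · a⁻¹) · b⁴)⁻¹) / b) / a³
= ((((((b² · b²) / a⁵) · a⁻¹)⁻¹) · ((b⁴)⁻¹)) / b) / a³    [power of a product]
= ((((((b² · b²) / a⁵)⁻¹) · ((a⁻¹)⁻¹)) · ((b⁴)⁻¹)) / b) / a³    [power of a product]
= ((((((b² · b²)⁻¹) / ((a⁵)⁻¹)) · ((a⁻¹)⁻¹)) · ((b⁴)⁻¹)) / b) / a³    [power of a quotient]
= (((((((b²)⁻¹) · ((b²)⁻¹)) / ((a⁵)⁻¹)) · ((a⁻¹)⁻¹)) · ((b⁴)⁻¹)) / b) / a³    [power of a product]
= (((((b⁻² · ((b²)⁻¹)) / ((a⁵)⁻¹)) · ((a⁻¹)⁻¹)) · ((b⁴)⁻¹)) / b) / a³    [power of a power]
= (((((b⁻² · b⁻²) / ((a⁵)⁻¹)) · ((a⁻¹)⁻¹)) · ((b⁴)⁻¹)) / b) / a³    [power of a power]
= ((((b⁻⁴ / ((a⁵)⁻¹)) · ((a⁻¹)⁻¹)) · ((b⁴)⁻¹)) / b) / a³    [product of powers]
= ((((b⁻⁴ / a⁻⁵) · ((a⁻¹)⁻¹)) · ((b⁴)⁻¹)) / b) / a³    [power of a power]
= ((((b⁻⁴ / a⁻⁵) · a) · ((b⁴)⁻¹)) / b) / a³    [power of a power]
= ((((b⁻⁴ / a⁻⁵) · a) · b⁻⁴) / b) / a³    [power of a power]
= a³·b⁻⁹    [quotient of powers; product of powers]

a³·b⁻⁹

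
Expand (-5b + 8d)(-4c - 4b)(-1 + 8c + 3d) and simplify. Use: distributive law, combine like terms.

(-5b + 8d)(-4c - 4b)(-1 + 8c + 3d)
= (20bc + 20b² - 32cd - 32bd)(-1 + 8c + 3d)    [distributive law]
= -20bc + 160bc² + 60bcd - 20b² + 160b²c + 60b²d + 32cd - 256c²d - 96cd² + 32bd - 256bcd - 96bd²    [distributive law]
= -20bc + 160bc² - 196bcd - 20b² + 160b²c + 60b²d + 32cd - 256c²d - 96cd² + 32bd - 96bd²    [combine like terms]

-20bc + 160bc² - 196bcd - 20b² + 160b²c + 60b²d + 32cd - 256c²d - 96cd² + 32bd - 96bd²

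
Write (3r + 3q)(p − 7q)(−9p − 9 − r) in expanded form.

−27p^2r − 27pr − 3pr^2 + 186pqr + 189qr + 21qr^2 − 27p^2q − 27pq + 189pq^2 + 189q^2 + 21q^2r

(3r + 3q)(p − 7q)(−9p − 9 − r)
= (3pr − 21qr + 3pq − 21q^2)(−9p − 9 − r)    [distributive law]
= −27p^2r − 27pr − 3pr^2 + 189pqr + 189qr + 21qr^2 − 27p^2q − 27pq − 3pqr + 189pq^2 + 189q^2 + 21q^2r    [distributive law]
= −27p^2r − 27pr − 3pr^2 + 186pqr + 189qr + 21qr^2 − 27p^2q − 27pq + 189pq^2 + 189q^2 + 21q^2r    [combine like terms]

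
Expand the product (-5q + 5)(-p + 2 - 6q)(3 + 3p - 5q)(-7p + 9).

695p^2q + 470pq - 105p^3q - 455p^2q^2 - 1445pq^2 - 1530q + 2610q^2 + 1050pq^3 - 1350q^3 - 240p^2 - 75p + 105p^3 + 270

(-5q + 5)(-p + 2 - 6q)(3 + 3p - 5q)(-7p + 9)
= (5pq - 10q + 30q^2 - 5p + 10 - 30q)(3 + 3p - 5q)(-7p + 9)    [distributive law]
= (5pq - 40q + 30q^2 - 5p + 10)(3 + 3p - 5q)(-7p + 9)    [combine like terms]
= (15pq + 15p^2q - 25pq^2 - 120q - 120pq + 200q^2 + 90q^2 + 90pq^2 - 150q^3 - 15p - 15p^2 + 25pq + 30 + 30p - 50q)(-7p + 9)    [distributive law]
= (-80pq + 15p^2q + 65pq^2 - 170q + 290q^2 - 150q^3 + 15p - 15p^2 + 30)(-7p + 9)    [combine like terms]
= 560p^2q - 720pq - 105p^3q + 135p^2q - 455p^2q^2 + 585pq^2 + 1190pq - 1530q - 2030pq^2 + 2610q^2 + 1050pq^3 - 1350q^3 - 105p^2 + 135p + 105p^3 - 135p^2 - 210p + 270    [distributive law]
= 695p^2q + 470pq - 105p^3q - 455p^2q^2 - 1445pq^2 - 1530q + 2610q^2 + 1050pq^3 - 1350q^3 - 240p^2 - 75p + 105p^3 + 270    [combine like terms]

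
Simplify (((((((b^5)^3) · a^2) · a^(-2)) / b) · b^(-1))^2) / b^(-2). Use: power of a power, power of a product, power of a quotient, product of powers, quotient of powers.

(((((((b^5)^3) · a^2) · a^(-2)) / b) · b^(-1))^2) / b^(-2)
= (((((((b^5)^3) · a^2) · a^(-2)) / b)^2) · ((b^(-1))^2)) / b^(-2)    [power of a product]
= (((((((b^5)^3) · a^2) · a^(-2))^2) / (b^2)) · ((b^(-1))^2)) / b^(-2)    [power of a quotient]
= (((((((b^5)^3) · a^2)^2) · ((a^(-2))^2)) / (b^2)) · ((b^(-1))^2)) / b^(-2)    [power of a product]
= (((((((b^5)^3)^2) · ((a^2)^2)) · ((a^(-2))^2)) / (b^2)) · ((b^(-1))^2)) / b^(-2)    [power of a product]
= ((((((b^5)^6) · ((a^2)^2)) · ((a^(-2))^2)) / (b^2)) · ((b^(-1))^2)) / b^(-2)    [power of a power]
= ((((b^30 · ((a^2)^2)) · ((a^(-2))^2)) / (b^2)) · ((b^(-1))^2)) / b^(-2)    [power of a power]
= ((((b^30 · a^4) · ((a^(-2))^2)) / (b^2)) · ((b^(-1))^2)) / b^(-2)    [power of a power]
= ((((b^30 · a^4) · a^(-4)) / (b^2)) · ((b^(-1))^2)) / b^(-2)    [power of a power]
= ((((b^30 · a^4) · a^(-4)) / b^2) · b^(-2)) / b^(-2)    [power of a power]
= b^28    [quotient of powers; product of powers]

b^28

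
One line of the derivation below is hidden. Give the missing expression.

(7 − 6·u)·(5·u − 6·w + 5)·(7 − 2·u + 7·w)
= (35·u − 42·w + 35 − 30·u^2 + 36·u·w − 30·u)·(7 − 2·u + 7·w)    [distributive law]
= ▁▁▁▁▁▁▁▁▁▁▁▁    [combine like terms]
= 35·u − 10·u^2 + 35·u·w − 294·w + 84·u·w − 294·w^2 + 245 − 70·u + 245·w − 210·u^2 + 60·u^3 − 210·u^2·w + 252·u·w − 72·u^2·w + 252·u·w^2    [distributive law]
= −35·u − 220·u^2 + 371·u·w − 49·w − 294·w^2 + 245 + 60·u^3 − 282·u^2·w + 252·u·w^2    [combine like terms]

After combine like terms, the bracketed line is:

(5·u − 42·w + 35 − 30·u^2 + 36·u·w)·(7 − 2·u + 7·w)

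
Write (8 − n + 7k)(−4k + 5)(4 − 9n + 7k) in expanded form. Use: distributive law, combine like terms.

292k − 46kn − 91k² + 160 − 380n − 36kn² + 280k²n + 45n² − 196k³

(8 − n + 7k)(−4k + 5)(4 − 9n + 7k)
= (−32k + 40 + 4kn − 5n − 28k² + 35k)(4 − 9n + 7k)    [distributive law]
= (3k + 40 + 4kn − 5n − 28k²)(4 − 9n + 7k)    [combine like terms]
= 12k − 27kn + 21k² + 160 − 360n + 280k + 16kn − 36kn² + 28k²n − 20n + 45n² − 35kn − 112k² + 252k²n − 196k³    [distributive law]
= 292k − 46kn − 91k² + 160 − 380n − 36kn² + 280k²n + 45n² − 196k³    [combine like terms]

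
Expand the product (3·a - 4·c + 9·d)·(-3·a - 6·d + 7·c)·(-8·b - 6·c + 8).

(3·a - 4·c + 9·d)·(-3·a - 6·d + 7·c)·(-8·b - 6·c + 8)
= (-9·a^2 - 18·a·d + 21·a·c + 12·a·c + 24·c·d - 28·c^2 - 27·a·d - 54·d^2 + 63·c·d)·(-8·b - 6·c + 8)    [distributive law]
= (-9·a^2 - 45·a·d + 33·a·c + 87·c·d - 28·c^2 - 54·d^2)·(-8·b - 6·c + 8)    [combine like terms]
= 72·a^2·b + 54·a^2·c - 72·a^2 + 360·a·b·d + 270·a·c·d - 360·a·d - 264·a·b·c - 198·a·c^2 + 264·a·c - 696·b·c·d - 522·c^2·d + 696·c·d + 224·b·c^2 + 168·c^3 - 224·c^2 + 432·b·d^2 + 324·c·d^2 - 432·d^2    [distributive law]

72·a^2·b + 54·a^2·c - 72·a^2 + 360·a·b·d + 270·a·c·d - 360·a·d - 264·a·b·c - 198·a·c^2 + 264·a·c - 696·b·c·d - 522·c^2·d + 696·c·d + 224·b·c^2 + 168·c^3 - 224·c^2 + 432·b·d^2 + 324·c·d^2 - 432·d^2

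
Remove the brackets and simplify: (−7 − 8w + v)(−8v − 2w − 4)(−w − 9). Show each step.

−610vw − 468v − 190w^2 − 442w − 252 − 62vw^2 − 16w^3 + 8v^2w + 72v^2

(−7 − 8w + v)(−8v − 2w − 4)(−w − 9)
= (56v + 14w + 28 + 64vw + 16w^2 + 32w − 8v^2 − 2vw − 4v)(−w − 9)    [distributive law]
= (52v + 46w + 28 + 62vw + 16w^2 − 8v^2)(−w − 9)    [combine like terms]
= −52vw − 468v − 46w^2 − 414w − 28w − 252 − 62vw^2 − 558vw − 16w^3 − 144w^2 + 8v^2w + 72v^2    [distributive law]
= −610vw − 468v − 190w^2 − 442w − 252 − 62vw^2 − 16w^3 + 8v^2w + 72v^2    [combine like terms]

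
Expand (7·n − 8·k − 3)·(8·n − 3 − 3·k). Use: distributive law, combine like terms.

56·n² − 45·n − 85·k·n + 33·k + 24·k² + 9

(7·n − 8·k − 3)·(8·n − 3 − 3·k)
= 56·n² − 21·n − 21·k·n − 64·k·n + 24·k + 24·k² − 24·n + 9 + 9·k    [distributive law]
= 56·n² − 45·n − 85·k·n + 33·k + 24·k² + 9    [combine like terms]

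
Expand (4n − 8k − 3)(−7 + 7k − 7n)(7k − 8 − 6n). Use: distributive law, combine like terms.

(4n − 8k − 3)(−7 + 7k − 7n)(7k − 8 − 6n)
= (−28n + 28kn − 28n^2 + 56k − 56k^2 + 56kn + 21 − 21k + 21n)(7k − 8 − 6n)    [distributive law]
= (−7n + 84kn − 28n^2 + 35k − 56k^2 + 21)(7k − 8 − 6n)    [combine like terms]
= −49kn + 56n + 42n^2 + 588k^2n − 672kn − 504kn^2 − 196kn^2 + 224n^2 + 168n^3 + 245k^2 − 280k − 210kn − 392k^3 + 448k^2 + 336k^2n + 147k − 168 − 126n    [distributive law]
= −931kn − 70n + 266n^2 + 924k^2n − 700kn^2 + 168n^3 + 693k^2 − 133k − 392k^3 − 168    [combine like terms]

−931kn − 70n + 266n^2 + 924k^2n − 700kn^2 + 168n^3 + 693k^2 − 133k − 392k^3 − 168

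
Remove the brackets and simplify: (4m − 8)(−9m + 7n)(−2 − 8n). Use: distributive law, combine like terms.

72m^2 + 288m^2n − 632mn − 224mn^2 − 144m + 112n + 448n^2

(4m − 8)(−9m + 7n)(−2 − 8n)
= (−36m^2 + 28mn + 72m − 56n)(−2 − 8n)    [distributive law]
= 72m^2 + 288m^2n − 56mn − 224mn^2 − 144m − 576mn + 112n + 448n^2    [distributive law]
= 72m^2 + 288m^2n − 632mn − 224mn^2 − 144m + 112n + 448n^2    [combine like terms]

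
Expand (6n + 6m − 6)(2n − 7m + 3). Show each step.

12n^2 − 30mn + 6n − 42m^2 + 60m − 18

(6n + 6m − 6)(2n − 7m + 3)
= 12n^2 − 42mn + 18n + 12mn − 42m^2 + 18m − 12n + 42m − 18    [distributive law]
= 12n^2 − 30mn + 6n − 42m^2 + 60m − 18    [combine like terms]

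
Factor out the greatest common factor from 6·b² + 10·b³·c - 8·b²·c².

2·b²(3 + 5·b·c - 4·c²)

6·b² + 10·b³·c - 8·b²·c²
= 2(3·b² + 5·b³·c - 4·b²·c²)    [factor out 2]
= 2·b²(3 + 5·b·c - 4·c²)    [factor out b²]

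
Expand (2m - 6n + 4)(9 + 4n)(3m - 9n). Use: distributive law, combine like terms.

54m^2 - 276mn + 24m^2n - 144mn^2 + 342n^2 + 216n^3 + 108m - 324n

(2m - 6n + 4)(9 + 4n)(3m - 9n)
= (18m + 8mn - 54n - 24n^2 + 36 + 16n)(3m - 9n)    [distributive law]
= (18m + 8mn - 38n - 24n^2 + 36)(3m - 9n)    [combine like terms]
= 54m^2 - 162mn + 24m^2n - 72mn^2 - 114mn + 342n^2 - 72mn^2 + 216n^3 + 108m - 324n    [distributive law]
= 54m^2 - 276mn + 24m^2n - 144mn^2 + 342n^2 + 216n^3 + 108m - 324n    [combine like terms]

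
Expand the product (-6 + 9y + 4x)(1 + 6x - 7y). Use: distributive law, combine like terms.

(-6 + 9y + 4x)(1 + 6x - 7y)
= -6 - 36x + 42y + 9y + 54xy - 63y^2 + 4x + 24x^2 - 28xy    [distributive law]
= -6 - 32x + 51y + 26xy - 63y^2 + 24x^2    [combine like terms]

-6 - 32x + 51y + 26xy - 63y^2 + 24x^2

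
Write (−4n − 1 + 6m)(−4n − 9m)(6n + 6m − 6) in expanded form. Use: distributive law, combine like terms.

(−4n − 1 + 6m)(−4n − 9m)(6n + 6m − 6)
= (16n^2 + 36mn + 4n + 9m − 24mn − 54m^2)(6n + 6m − 6)    [distributive law]
= (16n^2 + 12mn + 4n + 9m − 54m^2)(6n + 6m − 6)    [combine like terms]
= 96n^3 + 96mn^2 − 96n^2 + 72mn^2 + 72m^2n − 72mn + 24n^2 + 24mn − 24n + 54mn + 54m^2 − 54m − 324m^2n − 324m^3 + 324m^2    [distributive law]
= 96n^3 + 168mn^2 − 72n^2 − 252m^2n + 6mn − 24n + 378m^2 − 54m − 324m^3    [combine like terms]

96n^3 + 168mn^2 − 72n^2 − 252m^2n + 6mn − 24n + 378m^2 − 54m − 324m^3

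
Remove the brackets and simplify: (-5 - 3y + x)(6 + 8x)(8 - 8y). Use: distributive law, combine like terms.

(-5 - 3y + x)(6 + 8x)(8 - 8y)
= (-30 - 40x - 18y - 24xy + 6x + 8x²)(8 - 8y)    [distributive law]
= (-30 - 34x - 18y - 24xy + 8x²)(8 - 8y)    [combine like terms]
= -240 + 240y - 272x + 272xy - 144y + 144y² - 192xy + 192xy² + 64x² - 64x²y    [distributive law]
= -240 + 96y - 272x + 80xy + 144y² + 192xy² + 64x² - 64x²y    [combine like terms]

-240 + 96y - 272x + 80xy + 144y² + 192xy² + 64x² - 64x²y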